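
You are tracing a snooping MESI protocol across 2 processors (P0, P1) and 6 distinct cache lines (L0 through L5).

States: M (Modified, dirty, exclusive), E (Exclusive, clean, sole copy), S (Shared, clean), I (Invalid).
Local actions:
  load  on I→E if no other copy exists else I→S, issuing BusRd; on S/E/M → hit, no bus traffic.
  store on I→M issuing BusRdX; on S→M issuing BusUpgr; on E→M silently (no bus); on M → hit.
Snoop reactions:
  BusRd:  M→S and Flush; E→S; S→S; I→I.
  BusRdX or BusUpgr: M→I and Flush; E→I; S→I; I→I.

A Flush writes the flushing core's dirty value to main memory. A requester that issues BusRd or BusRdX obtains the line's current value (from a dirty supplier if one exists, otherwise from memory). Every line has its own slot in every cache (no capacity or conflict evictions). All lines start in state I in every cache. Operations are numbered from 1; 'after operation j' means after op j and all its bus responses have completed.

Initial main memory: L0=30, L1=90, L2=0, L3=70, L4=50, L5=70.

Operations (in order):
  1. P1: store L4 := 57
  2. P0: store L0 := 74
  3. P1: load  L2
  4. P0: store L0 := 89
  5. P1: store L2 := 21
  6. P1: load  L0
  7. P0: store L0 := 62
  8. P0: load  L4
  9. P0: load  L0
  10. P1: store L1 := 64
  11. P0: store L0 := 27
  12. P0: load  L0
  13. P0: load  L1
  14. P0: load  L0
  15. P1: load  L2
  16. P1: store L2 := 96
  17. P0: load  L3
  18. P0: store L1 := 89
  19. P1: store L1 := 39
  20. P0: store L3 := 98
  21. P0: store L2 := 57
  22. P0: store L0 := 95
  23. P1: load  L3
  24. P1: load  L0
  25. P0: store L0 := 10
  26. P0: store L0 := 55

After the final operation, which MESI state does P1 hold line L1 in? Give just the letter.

1. P1: store L4 := 57  bus=[BusRdX]  L4: P0=I P1=M  mem[L4]=50
2. P0: store L0 := 74  bus=[BusRdX]  L0: P0=M P1=I  mem[L0]=30
3. P1: load  L2  bus=[BusRd]  L2: P0=I P1=E  mem[L2]=0
4. P0: store L0 := 89  bus=[-]  L0: P0=M P1=I  mem[L0]=30
5. P1: store L2 := 21  bus=[-]  L2: P0=I P1=M  mem[L2]=0
6. P1: load  L0  bus=[BusRd,Flush]  L0: P0=S P1=S  mem[L0]=89
7. P0: store L0 := 62  bus=[BusUpgr]  L0: P0=M P1=I  mem[L0]=89
8. P0: load  L4  bus=[BusRd,Flush]  L4: P0=S P1=S  mem[L4]=57
9. P0: load  L0  bus=[-]  L0: P0=M P1=I  mem[L0]=89
10. P1: store L1 := 64  bus=[BusRdX]  L1: P0=I P1=M  mem[L1]=90
11. P0: store L0 := 27  bus=[-]  L0: P0=M P1=I  mem[L0]=89
12. P0: load  L0  bus=[-]  L0: P0=M P1=I  mem[L0]=89
13. P0: load  L1  bus=[BusRd,Flush]  L1: P0=S P1=S  mem[L1]=64
14. P0: load  L0  bus=[-]  L0: P0=M P1=I  mem[L0]=89
15. P1: load  L2  bus=[-]  L2: P0=I P1=M  mem[L2]=0
16. P1: store L2 := 96  bus=[-]  L2: P0=I P1=M  mem[L2]=0
17. P0: load  L3  bus=[BusRd]  L3: P0=E P1=I  mem[L3]=70
18. P0: store L1 := 89  bus=[BusUpgr]  L1: P0=M P1=I  mem[L1]=64
19. P1: store L1 := 39  bus=[BusRdX,Flush]  L1: P0=I P1=M  mem[L1]=89
20. P0: store L3 := 98  bus=[-]  L3: P0=M P1=I  mem[L3]=70
21. P0: store L2 := 57  bus=[BusRdX,Flush]  L2: P0=M P1=I  mem[L2]=96
22. P0: store L0 := 95  bus=[-]  L0: P0=M P1=I  mem[L0]=89
23. P1: load  L3  bus=[BusRd,Flush]  L3: P0=S P1=S  mem[L3]=98
24. P1: load  L0  bus=[BusRd,Flush]  L0: P0=S P1=S  mem[L0]=95
25. P0: store L0 := 10  bus=[BusUpgr]  L0: P0=M P1=I  mem[L0]=95
26. P0: store L0 := 55  bus=[-]  L0: P0=M P1=I  mem[L0]=95

state = M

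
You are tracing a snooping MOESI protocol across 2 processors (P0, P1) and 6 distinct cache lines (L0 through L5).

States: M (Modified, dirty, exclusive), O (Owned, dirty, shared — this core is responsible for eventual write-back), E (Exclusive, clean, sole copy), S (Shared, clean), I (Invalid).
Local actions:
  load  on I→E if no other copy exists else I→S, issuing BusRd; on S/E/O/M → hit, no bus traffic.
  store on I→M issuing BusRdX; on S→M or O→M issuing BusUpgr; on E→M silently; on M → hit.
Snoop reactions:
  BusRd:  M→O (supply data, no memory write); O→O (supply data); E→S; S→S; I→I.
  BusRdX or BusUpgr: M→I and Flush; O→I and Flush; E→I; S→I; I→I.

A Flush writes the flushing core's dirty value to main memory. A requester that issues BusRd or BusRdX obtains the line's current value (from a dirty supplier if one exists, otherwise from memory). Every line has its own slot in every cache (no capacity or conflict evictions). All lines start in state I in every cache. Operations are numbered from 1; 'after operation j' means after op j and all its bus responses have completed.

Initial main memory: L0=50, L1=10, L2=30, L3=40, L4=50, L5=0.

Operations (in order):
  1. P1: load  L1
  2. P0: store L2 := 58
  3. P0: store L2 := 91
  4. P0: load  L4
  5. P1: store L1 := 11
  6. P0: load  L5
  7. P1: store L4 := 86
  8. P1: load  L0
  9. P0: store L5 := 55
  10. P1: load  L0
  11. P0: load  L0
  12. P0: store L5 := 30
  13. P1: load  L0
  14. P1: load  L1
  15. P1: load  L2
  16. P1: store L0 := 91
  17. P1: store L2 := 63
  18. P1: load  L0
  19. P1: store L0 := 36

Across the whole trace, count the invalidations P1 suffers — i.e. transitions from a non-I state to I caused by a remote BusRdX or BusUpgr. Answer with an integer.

step 1: P1: load  L1  ⟶  IE  (L1)  txn=BusRd  M[L1]=10
step 2: P0: store L2 := 58  ⟶  MI  (L2)  txn=BusRdX  M[L2]=30
step 3: P0: store L2 := 91  ⟶  MI  (L2)  txn=∅  M[L2]=30
step 4: P0: load  L4  ⟶  EI  (L4)  txn=BusRd  M[L4]=50
step 5: P1: store L1 := 11  ⟶  IM  (L1)  txn=∅  M[L1]=10
step 6: P0: load  L5  ⟶  EI  (L5)  txn=BusRd  M[L5]=0
step 7: P1: store L4 := 86  ⟶  IM  (L4)  txn=BusRdX  M[L4]=50
step 8: P1: load  L0  ⟶  IE  (L0)  txn=BusRd  M[L0]=50
step 9: P0: store L5 := 55  ⟶  MI  (L5)  txn=∅  M[L5]=0
step 10: P1: load  L0  ⟶  IE  (L0)  txn=∅  M[L0]=50
step 11: P0: load  L0  ⟶  SS  (L0)  txn=BusRd  M[L0]=50
step 12: P0: store L5 := 30  ⟶  MI  (L5)  txn=∅  M[L5]=0
step 13: P1: load  L0  ⟶  SS  (L0)  txn=∅  M[L0]=50
step 14: P1: load  L1  ⟶  IM  (L1)  txn=∅  M[L1]=10
step 15: P1: load  L2  ⟶  OS  (L2)  txn=BusRd  M[L2]=30
step 16: P1: store L0 := 91  ⟶  IM  (L0)  txn=BusUpgr  M[L0]=50
step 17: P1: store L2 := 63  ⟶  IM  (L2)  txn=BusUpgr+Flush  M[L2]=91
step 18: P1: load  L0  ⟶  IM  (L0)  txn=∅  M[L0]=50
step 19: P1: store L0 := 36  ⟶  IM  (L0)  txn=∅  M[L0]=50

invalidations = 0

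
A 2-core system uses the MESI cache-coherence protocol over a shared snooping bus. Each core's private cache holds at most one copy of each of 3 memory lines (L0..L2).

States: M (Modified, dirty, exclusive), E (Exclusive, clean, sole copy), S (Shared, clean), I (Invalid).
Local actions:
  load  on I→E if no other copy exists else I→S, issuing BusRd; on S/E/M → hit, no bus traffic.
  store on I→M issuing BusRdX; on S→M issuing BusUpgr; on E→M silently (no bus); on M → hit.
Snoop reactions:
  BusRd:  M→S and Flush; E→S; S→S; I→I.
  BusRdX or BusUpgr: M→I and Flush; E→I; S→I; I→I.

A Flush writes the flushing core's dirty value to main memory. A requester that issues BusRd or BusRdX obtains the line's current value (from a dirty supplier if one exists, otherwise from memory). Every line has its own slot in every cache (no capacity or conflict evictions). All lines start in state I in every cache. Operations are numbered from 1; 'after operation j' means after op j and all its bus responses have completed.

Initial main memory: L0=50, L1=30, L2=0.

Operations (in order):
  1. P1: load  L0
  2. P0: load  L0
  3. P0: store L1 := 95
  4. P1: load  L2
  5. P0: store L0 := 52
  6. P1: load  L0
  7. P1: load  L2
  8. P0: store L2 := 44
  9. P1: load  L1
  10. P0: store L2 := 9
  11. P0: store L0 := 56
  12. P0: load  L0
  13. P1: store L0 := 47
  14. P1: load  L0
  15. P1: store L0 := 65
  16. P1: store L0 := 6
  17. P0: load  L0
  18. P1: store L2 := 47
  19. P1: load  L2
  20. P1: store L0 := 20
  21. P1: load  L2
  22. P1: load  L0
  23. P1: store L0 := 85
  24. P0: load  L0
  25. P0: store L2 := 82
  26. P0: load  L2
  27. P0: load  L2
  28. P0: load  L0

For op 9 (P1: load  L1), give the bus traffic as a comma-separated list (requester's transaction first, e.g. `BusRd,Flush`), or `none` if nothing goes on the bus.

bus = BusRd,Flush

step 1: P1: load  L0  ⟶  IE  (L0)  txn=BusRd  M[L0]=50
step 2: P0: load  L0  ⟶  SS  (L0)  txn=BusRd  M[L0]=50
step 3: P0: store L1 := 95  ⟶  MI  (L1)  txn=BusRdX  M[L1]=30
step 4: P1: load  L2  ⟶  IE  (L2)  txn=BusRd  M[L2]=0
step 5: P0: store L0 := 52  ⟶  MI  (L0)  txn=BusUpgr  M[L0]=50
step 6: P1: load  L0  ⟶  SS  (L0)  txn=BusRd+Flush  M[L0]=52
step 7: P1: load  L2  ⟶  IE  (L2)  txn=∅  M[L2]=0
step 8: P0: store L2 := 44  ⟶  MI  (L2)  txn=BusRdX  M[L2]=0
step 9: P1: load  L1  ⟶  SS  (L1)  txn=BusRd+Flush  M[L1]=95
step 10: P0: store L2 := 9  ⟶  MI  (L2)  txn=∅  M[L2]=0
step 11: P0: store L0 := 56  ⟶  MI  (L0)  txn=BusUpgr  M[L0]=52
step 12: P0: load  L0  ⟶  MI  (L0)  txn=∅  M[L0]=52
step 13: P1: store L0 := 47  ⟶  IM  (L0)  txn=BusRdX+Flush  M[L0]=56
step 14: P1: load  L0  ⟶  IM  (L0)  txn=∅  M[L0]=56
step 15: P1: store L0 := 65  ⟶  IM  (L0)  txn=∅  M[L0]=56
step 16: P1: store L0 := 6  ⟶  IM  (L0)  txn=∅  M[L0]=56
step 17: P0: load  L0  ⟶  SS  (L0)  txn=BusRd+Flush  M[L0]=6
step 18: P1: store L2 := 47  ⟶  IM  (L2)  txn=BusRdX+Flush  M[L2]=9
step 19: P1: load  L2  ⟶  IM  (L2)  txn=∅  M[L2]=9
step 20: P1: store L0 := 20  ⟶  IM  (L0)  txn=BusUpgr  M[L0]=6
step 21: P1: load  L2  ⟶  IM  (L2)  txn=∅  M[L2]=9
step 22: P1: load  L0  ⟶  IM  (L0)  txn=∅  M[L0]=6
step 23: P1: store L0 := 85  ⟶  IM  (L0)  txn=∅  M[L0]=6
step 24: P0: load  L0  ⟶  SS  (L0)  txn=BusRd+Flush  M[L0]=85
step 25: P0: store L2 := 82  ⟶  MI  (L2)  txn=BusRdX+Flush  M[L2]=47
step 26: P0: load  L2  ⟶  MI  (L2)  txn=∅  M[L2]=47
step 27: P0: load  L2  ⟶  MI  (L2)  txn=∅  M[L2]=47
step 28: P0: load  L0  ⟶  SS  (L0)  txn=∅  M[L0]=85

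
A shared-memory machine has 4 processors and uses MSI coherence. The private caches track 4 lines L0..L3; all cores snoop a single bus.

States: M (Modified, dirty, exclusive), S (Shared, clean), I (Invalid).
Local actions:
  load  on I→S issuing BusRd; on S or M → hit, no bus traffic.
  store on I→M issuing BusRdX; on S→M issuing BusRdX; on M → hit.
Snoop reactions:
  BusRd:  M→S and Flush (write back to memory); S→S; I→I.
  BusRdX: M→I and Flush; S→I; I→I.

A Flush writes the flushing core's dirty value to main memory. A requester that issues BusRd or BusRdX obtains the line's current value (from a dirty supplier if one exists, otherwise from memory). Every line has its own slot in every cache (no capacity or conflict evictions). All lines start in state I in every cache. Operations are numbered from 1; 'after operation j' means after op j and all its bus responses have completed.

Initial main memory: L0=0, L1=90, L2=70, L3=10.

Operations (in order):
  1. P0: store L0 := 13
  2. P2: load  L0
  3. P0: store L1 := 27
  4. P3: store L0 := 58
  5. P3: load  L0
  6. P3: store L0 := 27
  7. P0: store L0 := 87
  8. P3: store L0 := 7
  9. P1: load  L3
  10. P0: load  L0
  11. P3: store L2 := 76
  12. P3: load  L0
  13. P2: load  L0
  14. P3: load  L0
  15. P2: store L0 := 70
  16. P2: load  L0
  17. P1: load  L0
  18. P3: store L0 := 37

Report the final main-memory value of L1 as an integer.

memory[L1] = 90

[1] P0: store L0 := 13 | P0:M(13), P1:I, P2:I, P3:I | bus: BusRdX
[2] P2: load  L0 | P0:S(13), P1:I, P2:S(13), P3:I | bus: BusRd,Flush
[3] P0: store L1 := 27 | P0:M(27), P1:I, P2:I, P3:I | bus: BusRdX
[4] P3: store L0 := 58 | P0:I, P1:I, P2:I, P3:M(58) | bus: BusRdX
[5] P3: load  L0 | P0:I, P1:I, P2:I, P3:M(58) | bus: none
[6] P3: store L0 := 27 | P0:I, P1:I, P2:I, P3:M(27) | bus: none
[7] P0: store L0 := 87 | P0:M(87), P1:I, P2:I, P3:I | bus: BusRdX,Flush
[8] P3: store L0 := 7 | P0:I, P1:I, P2:I, P3:M(7) | bus: BusRdX,Flush
[9] P1: load  L3 | P0:I, P1:S(10), P2:I, P3:I | bus: BusRd
[10] P0: load  L0 | P0:S(7), P1:I, P2:I, P3:S(7) | bus: BusRd,Flush
[11] P3: store L2 := 76 | P0:I, P1:I, P2:I, P3:M(76) | bus: BusRdX
[12] P3: load  L0 | P0:S(7), P1:I, P2:I, P3:S(7) | bus: none
[13] P2: load  L0 | P0:S(7), P1:I, P2:S(7), P3:S(7) | bus: BusRd
[14] P3: load  L0 | P0:S(7), P1:I, P2:S(7), P3:S(7) | bus: none
[15] P2: store L0 := 70 | P0:I, P1:I, P2:M(70), P3:I | bus: BusRdX
[16] P2: load  L0 | P0:I, P1:I, P2:M(70), P3:I | bus: none
[17] P1: load  L0 | P0:I, P1:S(70), P2:S(70), P3:I | bus: BusRd,Flush
[18] P3: store L0 := 37 | P0:I, P1:I, P2:I, P3:M(37) | bus: BusRdX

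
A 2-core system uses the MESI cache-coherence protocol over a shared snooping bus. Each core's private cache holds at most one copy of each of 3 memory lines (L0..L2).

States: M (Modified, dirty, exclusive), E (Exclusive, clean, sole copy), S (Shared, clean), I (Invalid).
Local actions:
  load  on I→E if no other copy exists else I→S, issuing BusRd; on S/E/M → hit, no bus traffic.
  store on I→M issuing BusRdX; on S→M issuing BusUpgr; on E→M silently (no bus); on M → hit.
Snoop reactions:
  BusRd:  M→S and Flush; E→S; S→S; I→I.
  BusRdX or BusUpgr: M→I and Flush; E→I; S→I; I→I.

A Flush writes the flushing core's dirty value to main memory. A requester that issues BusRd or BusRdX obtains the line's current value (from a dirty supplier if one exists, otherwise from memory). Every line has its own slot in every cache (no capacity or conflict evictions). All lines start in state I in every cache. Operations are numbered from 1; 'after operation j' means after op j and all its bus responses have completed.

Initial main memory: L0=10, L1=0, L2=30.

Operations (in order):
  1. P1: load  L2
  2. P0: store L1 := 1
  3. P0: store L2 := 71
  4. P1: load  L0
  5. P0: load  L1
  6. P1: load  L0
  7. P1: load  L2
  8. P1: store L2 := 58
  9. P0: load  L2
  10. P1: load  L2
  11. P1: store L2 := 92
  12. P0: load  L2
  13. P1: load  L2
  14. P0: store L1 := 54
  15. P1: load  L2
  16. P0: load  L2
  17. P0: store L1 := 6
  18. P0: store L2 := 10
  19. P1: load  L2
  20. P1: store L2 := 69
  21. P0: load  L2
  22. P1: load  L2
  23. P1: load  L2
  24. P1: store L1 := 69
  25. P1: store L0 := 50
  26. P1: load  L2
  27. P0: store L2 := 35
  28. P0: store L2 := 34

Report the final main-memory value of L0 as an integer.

memory[L0] = 10

  op1 P1: load  L2 → I/E on L2; bus BusRd; mem=30
  op2 P0: store L1 := 1 → M/I on L1; bus BusRdX; mem=0
  op3 P0: store L2 := 71 → M/I on L2; bus BusRdX; mem=30
  op4 P1: load  L0 → I/E on L0; bus BusRd; mem=10
  op5 P0: load  L1 → M/I on L1; bus (none); mem=0
  op6 P1: load  L0 → I/E on L0; bus (none); mem=10
  op7 P1: load  L2 → S/S on L2; bus BusRd Flush; mem=71
  op8 P1: store L2 := 58 → I/M on L2; bus BusUpgr; mem=71
  op9 P0: load  L2 → S/S on L2; bus BusRd Flush; mem=58
  op10 P1: load  L2 → S/S on L2; bus (none); mem=58
  op11 P1: store L2 := 92 → I/M on L2; bus BusUpgr; mem=58
  op12 P0: load  L2 → S/S on L2; bus BusRd Flush; mem=92
  op13 P1: load  L2 → S/S on L2; bus (none); mem=92
  op14 P0: store L1 := 54 → M/I on L1; bus (none); mem=0
  op15 P1: load  L2 → S/S on L2; bus (none); mem=92
  op16 P0: load  L2 → S/S on L2; bus (none); mem=92
  op17 P0: store L1 := 6 → M/I on L1; bus (none); mem=0
  op18 P0: store L2 := 10 → M/I on L2; bus BusUpgr; mem=92
  op19 P1: load  L2 → S/S on L2; bus BusRd Flush; mem=10
  op20 P1: store L2 := 69 → I/M on L2; bus BusUpgr; mem=10
  op21 P0: load  L2 → S/S on L2; bus BusRd Flush; mem=69
  op22 P1: load  L2 → S/S on L2; bus (none); mem=69
  op23 P1: load  L2 → S/S on L2; bus (none); mem=69
  op24 P1: store L1 := 69 → I/M on L1; bus BusRdX Flush; mem=6
  op25 P1: store L0 := 50 → I/M on L0; bus (none); mem=10
  op26 P1: load  L2 → S/S on L2; bus (none); mem=69
  op27 P0: store L2 := 35 → M/I on L2; bus BusUpgr; mem=69
  op28 P0: store L2 := 34 → M/I on L2; bus (none); mem=69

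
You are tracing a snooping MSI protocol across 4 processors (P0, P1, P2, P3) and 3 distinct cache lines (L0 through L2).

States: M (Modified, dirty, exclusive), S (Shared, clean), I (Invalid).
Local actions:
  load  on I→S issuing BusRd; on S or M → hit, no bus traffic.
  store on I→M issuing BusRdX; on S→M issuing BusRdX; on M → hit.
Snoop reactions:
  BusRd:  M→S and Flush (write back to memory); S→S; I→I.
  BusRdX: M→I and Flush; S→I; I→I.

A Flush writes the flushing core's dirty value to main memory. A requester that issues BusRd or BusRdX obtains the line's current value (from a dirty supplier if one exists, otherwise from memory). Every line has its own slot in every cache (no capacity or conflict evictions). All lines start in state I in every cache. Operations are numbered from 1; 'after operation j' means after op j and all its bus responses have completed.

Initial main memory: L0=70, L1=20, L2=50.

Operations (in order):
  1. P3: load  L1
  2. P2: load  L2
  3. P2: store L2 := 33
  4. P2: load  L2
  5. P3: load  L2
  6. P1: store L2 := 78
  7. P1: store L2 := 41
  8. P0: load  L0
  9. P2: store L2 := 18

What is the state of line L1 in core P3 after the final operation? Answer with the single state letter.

state = S

step 1: P3: load  L1  ⟶  IIIS  (L1)  txn=BusRd  M[L1]=20
step 2: P2: load  L2  ⟶  IISI  (L2)  txn=BusRd  M[L2]=50
step 3: P2: store L2 := 33  ⟶  IIMI  (L2)  txn=BusRdX  M[L2]=50
step 4: P2: load  L2  ⟶  IIMI  (L2)  txn=∅  M[L2]=50
step 5: P3: load  L2  ⟶  IISS  (L2)  txn=BusRd+Flush  M[L2]=33
step 6: P1: store L2 := 78  ⟶  IMII  (L2)  txn=BusRdX  M[L2]=33
step 7: P1: store L2 := 41  ⟶  IMII  (L2)  txn=∅  M[L2]=33
step 8: P0: load  L0  ⟶  SIII  (L0)  txn=BusRd  M[L0]=70
step 9: P2: store L2 := 18  ⟶  IIMI  (L2)  txn=BusRdX+Flush  M[L2]=41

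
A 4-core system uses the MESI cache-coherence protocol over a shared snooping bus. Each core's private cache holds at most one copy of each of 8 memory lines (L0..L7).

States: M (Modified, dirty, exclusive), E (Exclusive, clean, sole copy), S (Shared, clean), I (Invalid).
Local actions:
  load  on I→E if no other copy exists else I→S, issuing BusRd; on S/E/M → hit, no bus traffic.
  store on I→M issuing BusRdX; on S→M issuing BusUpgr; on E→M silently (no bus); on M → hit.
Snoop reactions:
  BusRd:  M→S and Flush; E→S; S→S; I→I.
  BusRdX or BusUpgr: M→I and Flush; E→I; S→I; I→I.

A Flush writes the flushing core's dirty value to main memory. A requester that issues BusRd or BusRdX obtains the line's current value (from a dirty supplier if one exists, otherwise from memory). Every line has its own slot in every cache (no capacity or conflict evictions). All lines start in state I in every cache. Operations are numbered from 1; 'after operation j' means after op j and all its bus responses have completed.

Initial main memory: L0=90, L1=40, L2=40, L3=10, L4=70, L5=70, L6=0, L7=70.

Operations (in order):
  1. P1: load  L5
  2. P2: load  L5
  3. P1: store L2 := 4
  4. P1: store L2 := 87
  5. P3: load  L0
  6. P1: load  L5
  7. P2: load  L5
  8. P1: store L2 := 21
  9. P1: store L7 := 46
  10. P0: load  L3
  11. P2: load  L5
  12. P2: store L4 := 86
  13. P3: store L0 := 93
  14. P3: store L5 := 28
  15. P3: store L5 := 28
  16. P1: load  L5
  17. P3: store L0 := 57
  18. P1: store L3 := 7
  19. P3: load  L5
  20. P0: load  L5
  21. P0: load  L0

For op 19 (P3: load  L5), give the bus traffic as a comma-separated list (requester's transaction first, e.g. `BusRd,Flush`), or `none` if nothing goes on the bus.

bus = none

  op1 P1: load  L5 → I/E/I/I on L5; bus BusRd; mem=70
  op2 P2: load  L5 → I/S/S/I on L5; bus BusRd; mem=70
  op3 P1: store L2 := 4 → I/M/I/I on L2; bus BusRdX; mem=40
  op4 P1: store L2 := 87 → I/M/I/I on L2; bus (none); mem=40
  op5 P3: load  L0 → I/I/I/E on L0; bus BusRd; mem=90
  op6 P1: load  L5 → I/S/S/I on L5; bus (none); mem=70
  op7 P2: load  L5 → I/S/S/I on L5; bus (none); mem=70
  op8 P1: store L2 := 21 → I/M/I/I on L2; bus (none); mem=40
  op9 P1: store L7 := 46 → I/M/I/I on L7; bus BusRdX; mem=70
  op10 P0: load  L3 → E/I/I/I on L3; bus BusRd; mem=10
  op11 P2: load  L5 → I/S/S/I on L5; bus (none); mem=70
  op12 P2: store L4 := 86 → I/I/M/I on L4; bus BusRdX; mem=70
  op13 P3: store L0 := 93 → I/I/I/M on L0; bus (none); mem=90
  op14 P3: store L5 := 28 → I/I/I/M on L5; bus BusRdX; mem=70
  op15 P3: store L5 := 28 → I/I/I/M on L5; bus (none); mem=70
  op16 P1: load  L5 → I/S/I/S on L5; bus BusRd Flush; mem=28
  op17 P3: store L0 := 57 → I/I/I/M on L0; bus (none); mem=90
  op18 P1: store L3 := 7 → I/M/I/I on L3; bus BusRdX; mem=10
  op19 P3: load  L5 → I/S/I/S on L5; bus (none); mem=28
  op20 P0: load  L5 → S/S/I/S on L5; bus BusRd; mem=28
  op21 P0: load  L0 → S/I/I/S on L0; bus BusRd Flush; mem=57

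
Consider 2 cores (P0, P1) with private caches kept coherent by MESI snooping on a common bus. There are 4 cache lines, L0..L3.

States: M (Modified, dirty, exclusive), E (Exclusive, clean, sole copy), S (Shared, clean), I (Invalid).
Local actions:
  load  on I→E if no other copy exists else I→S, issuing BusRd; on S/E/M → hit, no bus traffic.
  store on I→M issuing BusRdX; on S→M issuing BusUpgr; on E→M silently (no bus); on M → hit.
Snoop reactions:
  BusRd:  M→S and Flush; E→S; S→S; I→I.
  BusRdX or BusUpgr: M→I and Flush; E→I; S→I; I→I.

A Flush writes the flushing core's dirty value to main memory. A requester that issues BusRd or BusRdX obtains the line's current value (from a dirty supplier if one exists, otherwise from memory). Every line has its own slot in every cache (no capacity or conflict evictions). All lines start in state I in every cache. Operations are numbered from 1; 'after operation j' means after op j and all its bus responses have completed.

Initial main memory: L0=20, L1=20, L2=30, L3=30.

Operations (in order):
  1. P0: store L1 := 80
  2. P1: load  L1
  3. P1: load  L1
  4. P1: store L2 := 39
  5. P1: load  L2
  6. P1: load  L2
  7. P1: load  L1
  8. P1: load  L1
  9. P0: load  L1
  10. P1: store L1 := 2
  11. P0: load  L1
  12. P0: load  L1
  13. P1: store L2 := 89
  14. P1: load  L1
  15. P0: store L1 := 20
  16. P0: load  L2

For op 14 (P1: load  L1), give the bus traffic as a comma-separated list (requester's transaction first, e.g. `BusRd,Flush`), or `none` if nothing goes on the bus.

bus = none

  op1 P0: store L1 := 80 → M/I on L1; bus BusRdX; mem=20
  op2 P1: load  L1 → S/S on L1; bus BusRd Flush; mem=80
  op3 P1: load  L1 → S/S on L1; bus (none); mem=80
  op4 P1: store L2 := 39 → I/M on L2; bus BusRdX; mem=30
  op5 P1: load  L2 → I/M on L2; bus (none); mem=30
  op6 P1: load  L2 → I/M on L2; bus (none); mem=30
  op7 P1: load  L1 → S/S on L1; bus (none); mem=80
  op8 P1: load  L1 → S/S on L1; bus (none); mem=80
  op9 P0: load  L1 → S/S on L1; bus (none); mem=80
  op10 P1: store L1 := 2 → I/M on L1; bus BusUpgr; mem=80
  op11 P0: load  L1 → S/S on L1; bus BusRd Flush; mem=2
  op12 P0: load  L1 → S/S on L1; bus (none); mem=2
  op13 P1: store L2 := 89 → I/M on L2; bus (none); mem=30
  op14 P1: load  L1 → S/S on L1; bus (none); mem=2
  op15 P0: store L1 := 20 → M/I on L1; bus BusUpgr; mem=2
  op16 P0: load  L2 → S/S on L2; bus BusRd Flush; mem=89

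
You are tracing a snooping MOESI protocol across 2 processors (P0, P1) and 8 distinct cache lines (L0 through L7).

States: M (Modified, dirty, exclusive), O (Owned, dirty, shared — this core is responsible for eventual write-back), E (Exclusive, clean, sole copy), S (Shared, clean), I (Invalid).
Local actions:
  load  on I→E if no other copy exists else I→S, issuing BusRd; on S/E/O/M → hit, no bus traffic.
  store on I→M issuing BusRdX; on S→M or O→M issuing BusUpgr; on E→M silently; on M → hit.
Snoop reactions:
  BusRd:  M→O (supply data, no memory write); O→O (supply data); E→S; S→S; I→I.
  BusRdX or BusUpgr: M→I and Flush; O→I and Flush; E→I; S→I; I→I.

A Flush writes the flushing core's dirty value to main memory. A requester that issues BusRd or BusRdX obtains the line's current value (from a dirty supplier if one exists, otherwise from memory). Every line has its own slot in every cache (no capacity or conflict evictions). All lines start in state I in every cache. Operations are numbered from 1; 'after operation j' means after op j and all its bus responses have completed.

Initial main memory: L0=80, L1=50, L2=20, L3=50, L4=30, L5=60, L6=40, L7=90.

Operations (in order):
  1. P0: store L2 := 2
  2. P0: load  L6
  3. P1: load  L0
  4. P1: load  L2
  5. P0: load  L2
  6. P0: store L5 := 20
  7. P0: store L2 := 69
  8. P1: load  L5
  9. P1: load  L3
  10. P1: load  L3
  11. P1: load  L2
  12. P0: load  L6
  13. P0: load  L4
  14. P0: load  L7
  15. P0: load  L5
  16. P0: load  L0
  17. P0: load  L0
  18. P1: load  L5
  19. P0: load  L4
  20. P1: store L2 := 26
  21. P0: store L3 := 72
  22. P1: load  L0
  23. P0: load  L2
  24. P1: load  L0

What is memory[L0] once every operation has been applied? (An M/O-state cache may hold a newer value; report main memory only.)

memory[L0] = 80

1. P0: store L2 := 2  bus=[BusRdX]  L2: P0=M P1=I  mem[L2]=20
2. P0: load  L6  bus=[BusRd]  L6: P0=E P1=I  mem[L6]=40
3. P1: load  L0  bus=[BusRd]  L0: P0=I P1=E  mem[L0]=80
4. P1: load  L2  bus=[BusRd]  L2: P0=O P1=S  mem[L2]=20
5. P0: load  L2  bus=[-]  L2: P0=O P1=S  mem[L2]=20
6. P0: store L5 := 20  bus=[BusRdX]  L5: P0=M P1=I  mem[L5]=60
7. P0: store L2 := 69  bus=[BusUpgr]  L2: P0=M P1=I  mem[L2]=20
8. P1: load  L5  bus=[BusRd]  L5: P0=O P1=S  mem[L5]=60
9. P1: load  L3  bus=[BusRd]  L3: P0=I P1=E  mem[L3]=50
10. P1: load  L3  bus=[-]  L3: P0=I P1=E  mem[L3]=50
11. P1: load  L2  bus=[BusRd]  L2: P0=O P1=S  mem[L2]=20
12. P0: load  L6  bus=[-]  L6: P0=E P1=I  mem[L6]=40
13. P0: load  L4  bus=[BusRd]  L4: P0=E P1=I  mem[L4]=30
14. P0: load  L7  bus=[BusRd]  L7: P0=E P1=I  mem[L7]=90
15. P0: load  L5  bus=[-]  L5: P0=O P1=S  mem[L5]=60
16. P0: load  L0  bus=[BusRd]  L0: P0=S P1=S  mem[L0]=80
17. P0: load  L0  bus=[-]  L0: P0=S P1=S  mem[L0]=80
18. P1: load  L5  bus=[-]  L5: P0=O P1=S  mem[L5]=60
19. P0: load  L4  bus=[-]  L4: P0=E P1=I  mem[L4]=30
20. P1: store L2 := 26  bus=[BusUpgr,Flush]  L2: P0=I P1=M  mem[L2]=69
21. P0: store L3 := 72  bus=[BusRdX]  L3: P0=M P1=I  mem[L3]=50
22. P1: load  L0  bus=[-]  L0: P0=S P1=S  mem[L0]=80
23. P0: load  L2  bus=[BusRd]  L2: P0=S P1=O  mem[L2]=69
24. P1: load  L0  bus=[-]  L0: P0=S P1=S  mem[L0]=80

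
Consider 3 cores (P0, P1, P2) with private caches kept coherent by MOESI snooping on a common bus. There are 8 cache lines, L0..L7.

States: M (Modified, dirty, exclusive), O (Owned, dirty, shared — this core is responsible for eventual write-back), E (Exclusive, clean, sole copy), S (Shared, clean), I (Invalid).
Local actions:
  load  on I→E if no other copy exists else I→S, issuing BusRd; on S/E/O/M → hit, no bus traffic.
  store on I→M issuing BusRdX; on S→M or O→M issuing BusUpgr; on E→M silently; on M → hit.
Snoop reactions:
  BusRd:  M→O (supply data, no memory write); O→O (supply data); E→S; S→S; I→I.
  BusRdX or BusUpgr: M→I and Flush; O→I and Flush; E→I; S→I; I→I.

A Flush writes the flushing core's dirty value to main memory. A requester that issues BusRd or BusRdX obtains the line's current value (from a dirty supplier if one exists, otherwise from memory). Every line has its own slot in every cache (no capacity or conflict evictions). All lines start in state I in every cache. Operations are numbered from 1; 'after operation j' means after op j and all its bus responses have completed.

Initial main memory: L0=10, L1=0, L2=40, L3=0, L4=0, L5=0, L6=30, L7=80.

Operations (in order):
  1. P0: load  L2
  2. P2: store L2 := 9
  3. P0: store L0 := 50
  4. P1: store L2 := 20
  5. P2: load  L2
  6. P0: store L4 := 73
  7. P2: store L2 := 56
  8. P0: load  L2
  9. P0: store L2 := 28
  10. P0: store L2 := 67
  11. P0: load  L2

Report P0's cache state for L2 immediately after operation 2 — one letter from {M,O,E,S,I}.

state = I

[1] P0: load  L2 | P0:E(40), P1:I, P2:I | bus: BusRd
[2] P2: store L2 := 9 | P0:I, P1:I, P2:M(9) | bus: BusRdX
[3] P0: store L0 := 50 | P0:M(50), P1:I, P2:I | bus: BusRdX
[4] P1: store L2 := 20 | P0:I, P1:M(20), P2:I | bus: BusRdX,Flush
[5] P2: load  L2 | P0:I, P1:O(20), P2:S(20) | bus: BusRd
[6] P0: store L4 := 73 | P0:M(73), P1:I, P2:I | bus: BusRdX
[7] P2: store L2 := 56 | P0:I, P1:I, P2:M(56) | bus: BusUpgr,Flush
[8] P0: load  L2 | P0:S(56), P1:I, P2:O(56) | bus: BusRd
[9] P0: store L2 := 28 | P0:M(28), P1:I, P2:I | bus: BusUpgr,Flush
[10] P0: store L2 := 67 | P0:M(67), P1:I, P2:I | bus: none
[11] P0: load  L2 | P0:M(67), P1:I, P2:I | bus: none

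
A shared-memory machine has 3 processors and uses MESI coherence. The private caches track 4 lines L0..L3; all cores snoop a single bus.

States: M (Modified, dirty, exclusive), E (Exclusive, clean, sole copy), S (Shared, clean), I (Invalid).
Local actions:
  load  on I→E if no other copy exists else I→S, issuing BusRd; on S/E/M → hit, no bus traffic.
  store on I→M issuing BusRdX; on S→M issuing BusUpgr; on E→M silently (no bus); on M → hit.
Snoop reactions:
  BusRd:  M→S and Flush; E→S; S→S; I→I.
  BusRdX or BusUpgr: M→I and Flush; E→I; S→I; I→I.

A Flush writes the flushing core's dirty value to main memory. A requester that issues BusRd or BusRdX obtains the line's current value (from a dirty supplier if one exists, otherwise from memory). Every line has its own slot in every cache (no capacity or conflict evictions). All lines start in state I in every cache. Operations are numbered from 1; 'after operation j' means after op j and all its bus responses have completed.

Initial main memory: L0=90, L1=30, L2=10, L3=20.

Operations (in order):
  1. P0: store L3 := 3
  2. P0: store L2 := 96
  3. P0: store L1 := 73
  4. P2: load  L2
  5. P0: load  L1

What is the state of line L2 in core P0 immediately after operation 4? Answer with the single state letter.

state = S

step 1: P0: store L3 := 3  ⟶  MII  (L3)  txn=BusRdX  M[L3]=20
step 2: P0: store L2 := 96  ⟶  MII  (L2)  txn=BusRdX  M[L2]=10
step 3: P0: store L1 := 73  ⟶  MII  (L1)  txn=BusRdX  M[L1]=30
step 4: P2: load  L2  ⟶  SIS  (L2)  txn=BusRd+Flush  M[L2]=96
step 5: P0: load  L1  ⟶  MII  (L1)  txn=∅  M[L1]=30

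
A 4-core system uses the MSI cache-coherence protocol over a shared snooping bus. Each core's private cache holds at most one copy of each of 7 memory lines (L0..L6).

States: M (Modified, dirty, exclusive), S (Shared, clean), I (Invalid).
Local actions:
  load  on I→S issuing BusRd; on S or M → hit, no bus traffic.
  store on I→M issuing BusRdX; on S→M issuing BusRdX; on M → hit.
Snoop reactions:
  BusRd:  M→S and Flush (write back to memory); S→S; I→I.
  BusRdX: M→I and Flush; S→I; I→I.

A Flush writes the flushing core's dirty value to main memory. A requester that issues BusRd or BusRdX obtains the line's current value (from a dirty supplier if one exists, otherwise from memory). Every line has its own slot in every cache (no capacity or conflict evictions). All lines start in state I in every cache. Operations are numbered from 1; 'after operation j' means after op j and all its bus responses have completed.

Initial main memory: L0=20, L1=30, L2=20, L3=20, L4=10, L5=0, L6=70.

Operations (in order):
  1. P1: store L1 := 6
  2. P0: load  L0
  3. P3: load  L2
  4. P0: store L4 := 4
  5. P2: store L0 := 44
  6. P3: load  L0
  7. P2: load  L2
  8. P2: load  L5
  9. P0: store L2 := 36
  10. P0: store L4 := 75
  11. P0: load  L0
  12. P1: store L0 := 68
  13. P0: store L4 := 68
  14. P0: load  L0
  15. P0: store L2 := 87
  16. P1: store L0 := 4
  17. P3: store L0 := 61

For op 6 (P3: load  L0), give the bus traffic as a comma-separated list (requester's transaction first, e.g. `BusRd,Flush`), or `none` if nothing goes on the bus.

bus = BusRd,Flush

[1] P1: store L1 := 6 | P0:I, P1:M(6), P2:I, P3:I | bus: BusRdX
[2] P0: load  L0 | P0:S(20), P1:I, P2:I, P3:I | bus: BusRd
[3] P3: load  L2 | P0:I, P1:I, P2:I, P3:S(20) | bus: BusRd
[4] P0: store L4 := 4 | P0:M(4), P1:I, P2:I, P3:I | bus: BusRdX
[5] P2: store L0 := 44 | P0:I, P1:I, P2:M(44), P3:I | bus: BusRdX
[6] P3: load  L0 | P0:I, P1:I, P2:S(44), P3:S(44) | bus: BusRd,Flush
[7] P2: load  L2 | P0:I, P1:I, P2:S(20), P3:S(20) | bus: BusRd
[8] P2: load  L5 | P0:I, P1:I, P2:S(0), P3:I | bus: BusRd
[9] P0: store L2 := 36 | P0:M(36), P1:I, P2:I, P3:I | bus: BusRdX
[10] P0: store L4 := 75 | P0:M(75), P1:I, P2:I, P3:I | bus: none
[11] P0: load  L0 | P0:S(44), P1:I, P2:S(44), P3:S(44) | bus: BusRd
[12] P1: store L0 := 68 | P0:I, P1:M(68), P2:I, P3:I | bus: BusRdX
[13] P0: store L4 := 68 | P0:M(68), P1:I, P2:I, P3:I | bus: none
[14] P0: load  L0 | P0:S(68), P1:S(68), P2:I, P3:I | bus: BusRd,Flush
[15] P0: store L2 := 87 | P0:M(87), P1:I, P2:I, P3:I | bus: none
[16] P1: store L0 := 4 | P0:I, P1:M(4), P2:I, P3:I | bus: BusRdX
[17] P3: store L0 := 61 | P0:I, P1:I, P2:I, P3:M(61) | bus: BusRdX,Flush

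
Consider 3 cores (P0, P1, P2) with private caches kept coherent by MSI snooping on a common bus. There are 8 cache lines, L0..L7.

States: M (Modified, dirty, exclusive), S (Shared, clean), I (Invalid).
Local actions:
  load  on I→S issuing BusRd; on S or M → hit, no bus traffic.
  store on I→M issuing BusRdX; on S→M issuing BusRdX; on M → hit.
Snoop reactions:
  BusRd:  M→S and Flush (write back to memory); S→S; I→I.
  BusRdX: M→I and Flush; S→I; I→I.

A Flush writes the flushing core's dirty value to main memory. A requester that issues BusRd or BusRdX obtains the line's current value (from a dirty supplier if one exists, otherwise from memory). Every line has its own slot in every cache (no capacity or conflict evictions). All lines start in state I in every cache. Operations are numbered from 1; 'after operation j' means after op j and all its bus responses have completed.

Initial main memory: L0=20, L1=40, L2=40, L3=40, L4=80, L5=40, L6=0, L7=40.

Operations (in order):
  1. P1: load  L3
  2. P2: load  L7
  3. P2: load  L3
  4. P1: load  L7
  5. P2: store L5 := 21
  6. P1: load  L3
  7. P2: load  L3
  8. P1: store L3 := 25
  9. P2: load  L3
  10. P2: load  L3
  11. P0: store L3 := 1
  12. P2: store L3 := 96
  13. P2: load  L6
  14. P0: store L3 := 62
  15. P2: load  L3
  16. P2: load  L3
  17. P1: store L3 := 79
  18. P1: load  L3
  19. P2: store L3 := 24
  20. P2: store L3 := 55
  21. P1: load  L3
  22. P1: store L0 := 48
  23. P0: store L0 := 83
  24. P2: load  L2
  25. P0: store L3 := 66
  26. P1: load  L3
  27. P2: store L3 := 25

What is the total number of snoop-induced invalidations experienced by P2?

invalidations = 5

1. P1: load  L3  bus=[BusRd]  L3: P0=I P1=S P2=I  mem[L3]=40
2. P2: load  L7  bus=[BusRd]  L7: P0=I P1=I P2=S  mem[L7]=40
3. P2: load  L3  bus=[BusRd]  L3: P0=I P1=S P2=S  mem[L3]=40
4. P1: load  L7  bus=[BusRd]  L7: P0=I P1=S P2=S  mem[L7]=40
5. P2: store L5 := 21  bus=[BusRdX]  L5: P0=I P1=I P2=M  mem[L5]=40
6. P1: load  L3  bus=[-]  L3: P0=I P1=S P2=S  mem[L3]=40
7. P2: load  L3  bus=[-]  L3: P0=I P1=S P2=S  mem[L3]=40
8. P1: store L3 := 25  bus=[BusRdX]  L3: P0=I P1=M P2=I  mem[L3]=40
9. P2: load  L3  bus=[BusRd,Flush]  L3: P0=I P1=S P2=S  mem[L3]=25
10. P2: load  L3  bus=[-]  L3: P0=I P1=S P2=S  mem[L3]=25
11. P0: store L3 := 1  bus=[BusRdX]  L3: P0=M P1=I P2=I  mem[L3]=25
12. P2: store L3 := 96  bus=[BusRdX,Flush]  L3: P0=I P1=I P2=M  mem[L3]=1
13. P2: load  L6  bus=[BusRd]  L6: P0=I P1=I P2=S  mem[L6]=0
14. P0: store L3 := 62  bus=[BusRdX,Flush]  L3: P0=M P1=I P2=I  mem[L3]=96
15. P2: load  L3  bus=[BusRd,Flush]  L3: P0=S P1=I P2=S  mem[L3]=62
16. P2: load  L3  bus=[-]  L3: P0=S P1=I P2=S  mem[L3]=62
17. P1: store L3 := 79  bus=[BusRdX]  L3: P0=I P1=M P2=I  mem[L3]=62
18. P1: load  L3  bus=[-]  L3: P0=I P1=M P2=I  mem[L3]=62
19. P2: store L3 := 24  bus=[BusRdX,Flush]  L3: P0=I P1=I P2=M  mem[L3]=79
20. P2: store L3 := 55  bus=[-]  L3: P0=I P1=I P2=M  mem[L3]=79
21. P1: load  L3  bus=[BusRd,Flush]  L3: P0=I P1=S P2=S  mem[L3]=55
22. P1: store L0 := 48  bus=[BusRdX]  L0: P0=I P1=M P2=I  mem[L0]=20
23. P0: store L0 := 83  bus=[BusRdX,Flush]  L0: P0=M P1=I P2=I  mem[L0]=48
24. P2: load  L2  bus=[BusRd]  L2: P0=I P1=I P2=S  mem[L2]=40
25. P0: store L3 := 66  bus=[BusRdX]  L3: P0=M P1=I P2=I  mem[L3]=55
26. P1: load  L3  bus=[BusRd,Flush]  L3: P0=S P1=S P2=I  mem[L3]=66
27. P2: store L3 := 25  bus=[BusRdX]  L3: P0=I P1=I P2=M  mem[L3]=66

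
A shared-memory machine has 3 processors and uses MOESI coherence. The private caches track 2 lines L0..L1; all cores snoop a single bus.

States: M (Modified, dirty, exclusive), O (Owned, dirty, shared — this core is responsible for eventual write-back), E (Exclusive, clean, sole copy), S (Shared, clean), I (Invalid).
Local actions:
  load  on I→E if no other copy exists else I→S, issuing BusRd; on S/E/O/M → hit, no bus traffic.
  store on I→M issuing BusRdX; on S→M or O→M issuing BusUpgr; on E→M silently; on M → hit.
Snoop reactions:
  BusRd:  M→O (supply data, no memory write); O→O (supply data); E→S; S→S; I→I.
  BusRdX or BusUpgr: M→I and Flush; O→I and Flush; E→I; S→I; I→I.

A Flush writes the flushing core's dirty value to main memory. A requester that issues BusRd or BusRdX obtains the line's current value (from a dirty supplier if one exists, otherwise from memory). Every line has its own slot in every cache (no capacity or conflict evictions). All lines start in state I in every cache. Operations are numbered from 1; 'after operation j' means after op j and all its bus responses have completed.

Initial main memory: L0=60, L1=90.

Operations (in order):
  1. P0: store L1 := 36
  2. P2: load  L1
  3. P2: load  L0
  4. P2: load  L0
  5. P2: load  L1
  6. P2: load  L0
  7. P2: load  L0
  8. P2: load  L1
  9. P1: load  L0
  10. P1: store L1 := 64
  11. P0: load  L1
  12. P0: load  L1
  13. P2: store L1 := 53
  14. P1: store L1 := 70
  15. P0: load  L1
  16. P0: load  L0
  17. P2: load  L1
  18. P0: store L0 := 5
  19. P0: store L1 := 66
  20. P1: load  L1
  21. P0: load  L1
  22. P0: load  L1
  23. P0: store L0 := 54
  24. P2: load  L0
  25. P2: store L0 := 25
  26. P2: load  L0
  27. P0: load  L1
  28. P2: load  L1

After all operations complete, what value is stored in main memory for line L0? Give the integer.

[1] P0: store L1 := 36 | P0:M(36), P1:I, P2:I | bus: BusRdX
[2] P2: load  L1 | P0:O(36), P1:I, P2:S(36) | bus: BusRd
[3] P2: load  L0 | P0:I, P1:I, P2:E(60) | bus: BusRd
[4] P2: load  L0 | P0:I, P1:I, P2:E(60) | bus: none
[5] P2: load  L1 | P0:O(36), P1:I, P2:S(36) | bus: none
[6] P2: load  L0 | P0:I, P1:I, P2:E(60) | bus: none
[7] P2: load  L0 | P0:I, P1:I, P2:E(60) | bus: none
[8] P2: load  L1 | P0:O(36), P1:I, P2:S(36) | bus: none
[9] P1: load  L0 | P0:I, P1:S(60), P2:S(60) | bus: BusRd
[10] P1: store L1 := 64 | P0:I, P1:M(64), P2:I | bus: BusRdX,Flush
[11] P0: load  L1 | P0:S(64), P1:O(64), P2:I | bus: BusRd
[12] P0: load  L1 | P0:S(64), P1:O(64), P2:I | bus: none
[13] P2: store L1 := 53 | P0:I, P1:I, P2:M(53) | bus: BusRdX,Flush
[14] P1: store L1 := 70 | P0:I, P1:M(70), P2:I | bus: BusRdX,Flush
[15] P0: load  L1 | P0:S(70), P1:O(70), P2:I | bus: BusRd
[16] P0: load  L0 | P0:S(60), P1:S(60), P2:S(60) | bus: BusRd
[17] P2: load  L1 | P0:S(70), P1:O(70), P2:S(70) | bus: BusRd
[18] P0: store L0 := 5 | P0:M(5), P1:I, P2:I | bus: BusUpgr
[19] P0: store L1 := 66 | P0:M(66), P1:I, P2:I | bus: BusUpgr,Flush
[20] P1: load  L1 | P0:O(66), P1:S(66), P2:I | bus: BusRd
[21] P0: load  L1 | P0:O(66), P1:S(66), P2:I | bus: none
[22] P0: load  L1 | P0:O(66), P1:S(66), P2:I | bus: none
[23] P0: store L0 := 54 | P0:M(54), P1:I, P2:I | bus: none
[24] P2: load  L0 | P0:O(54), P1:I, P2:S(54) | bus: BusRd
[25] P2: store L0 := 25 | P0:I, P1:I, P2:M(25) | bus: BusUpgr,Flush
[26] P2: load  L0 | P0:I, P1:I, P2:M(25) | bus: none
[27] P0: load  L1 | P0:O(66), P1:S(66), P2:I | bus: none
[28] P2: load  L1 | P0:O(66), P1:S(66), P2:S(66) | bus: BusRd

memory[L0] = 54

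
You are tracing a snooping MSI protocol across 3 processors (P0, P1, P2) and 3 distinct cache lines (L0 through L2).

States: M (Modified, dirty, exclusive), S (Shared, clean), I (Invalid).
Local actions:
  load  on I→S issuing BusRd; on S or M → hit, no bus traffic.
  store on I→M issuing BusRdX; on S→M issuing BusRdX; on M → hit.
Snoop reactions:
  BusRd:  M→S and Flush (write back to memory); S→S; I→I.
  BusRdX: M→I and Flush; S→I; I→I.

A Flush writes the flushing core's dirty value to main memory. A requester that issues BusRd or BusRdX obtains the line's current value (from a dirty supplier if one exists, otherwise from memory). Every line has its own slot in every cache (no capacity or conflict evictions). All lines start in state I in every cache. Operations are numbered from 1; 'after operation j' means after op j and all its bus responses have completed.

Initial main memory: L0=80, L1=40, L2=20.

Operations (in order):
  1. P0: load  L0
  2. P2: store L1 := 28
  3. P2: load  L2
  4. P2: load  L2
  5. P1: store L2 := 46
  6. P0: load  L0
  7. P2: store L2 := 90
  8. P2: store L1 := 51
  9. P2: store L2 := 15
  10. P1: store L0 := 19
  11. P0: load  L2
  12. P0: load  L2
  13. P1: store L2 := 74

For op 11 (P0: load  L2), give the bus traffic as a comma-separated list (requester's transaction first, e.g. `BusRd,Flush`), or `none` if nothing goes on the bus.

1. P0: load  L0  bus=[BusRd]  L0: P0=S P1=I P2=I  mem[L0]=80
2. P2: store L1 := 28  bus=[BusRdX]  L1: P0=I P1=I P2=M  mem[L1]=40
3. P2: load  L2  bus=[BusRd]  L2: P0=I P1=I P2=S  mem[L2]=20
4. P2: load  L2  bus=[-]  L2: P0=I P1=I P2=S  mem[L2]=20
5. P1: store L2 := 46  bus=[BusRdX]  L2: P0=I P1=M P2=I  mem[L2]=20
6. P0: load  L0  bus=[-]  L0: P0=S P1=I P2=I  mem[L0]=80
7. P2: store L2 := 90  bus=[BusRdX,Flush]  L2: P0=I P1=I P2=M  mem[L2]=46
8. P2: store L1 := 51  bus=[-]  L1: P0=I P1=I P2=M  mem[L1]=40
9. P2: store L2 := 15  bus=[-]  L2: P0=I P1=I P2=M  mem[L2]=46
10. P1: store L0 := 19  bus=[BusRdX]  L0: P0=I P1=M P2=I  mem[L0]=80
11. P0: load  L2  bus=[BusRd,Flush]  L2: P0=S P1=I P2=S  mem[L2]=15
12. P0: load  L2  bus=[-]  L2: P0=S P1=I P2=S  mem[L2]=15
13. P1: store L2 := 74  bus=[BusRdX]  L2: P0=I P1=M P2=I  mem[L2]=15

bus = BusRd,Flush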